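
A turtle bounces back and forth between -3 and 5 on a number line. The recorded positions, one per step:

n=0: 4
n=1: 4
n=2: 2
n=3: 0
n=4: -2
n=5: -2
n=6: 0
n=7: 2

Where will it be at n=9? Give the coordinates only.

The value travels 2 per step and bounces off the walls at -3 and 5.
  step 8: 2 → 4
  step 9: 4 → 4

4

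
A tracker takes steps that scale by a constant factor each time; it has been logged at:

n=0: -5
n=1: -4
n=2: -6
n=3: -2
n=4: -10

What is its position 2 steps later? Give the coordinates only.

The jumps are +1, -2, +4, -8 — a geometric progression with ratio -2.
step 5: -10 + 16 → 6
step 6: 6 − 32 → -26

-26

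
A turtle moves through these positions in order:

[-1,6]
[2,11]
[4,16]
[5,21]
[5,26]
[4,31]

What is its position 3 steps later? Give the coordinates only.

[-5,46]

First differences are [+3,+5], [+2,+5], [+1,+5], [+0,+5], [-1,+5]; their common second difference is [-1,+0] (constant acceleration).
step 6: [4,31] + [-2,+5] → [2,36]
step 7: [2,36] + [-3,+5] → [-1,41]
step 8: [-1,41] + [-4,+5] → [-5,46]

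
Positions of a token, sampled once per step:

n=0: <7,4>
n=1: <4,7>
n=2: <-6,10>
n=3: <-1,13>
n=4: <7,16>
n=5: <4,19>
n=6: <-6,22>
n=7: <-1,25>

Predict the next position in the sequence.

The first coordinate repeats the cycle [7, 4, -6, -1] with period 4; step 8 mod 4 = 0, giving 7.
The second coordinate changes by +3 each step, so at step 8 it is 4 + 8·(3) = 28.

<7,28>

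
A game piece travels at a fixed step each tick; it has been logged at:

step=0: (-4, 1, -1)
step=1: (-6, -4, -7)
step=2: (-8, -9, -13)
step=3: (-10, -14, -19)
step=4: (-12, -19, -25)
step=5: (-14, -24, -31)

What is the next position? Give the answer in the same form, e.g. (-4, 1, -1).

The position changes by (-2, -5, -6) every step.
step 6: (-14, -24, -31) + (-2, -5, -6) → (-16, -29, -37)

(-16, -29, -37)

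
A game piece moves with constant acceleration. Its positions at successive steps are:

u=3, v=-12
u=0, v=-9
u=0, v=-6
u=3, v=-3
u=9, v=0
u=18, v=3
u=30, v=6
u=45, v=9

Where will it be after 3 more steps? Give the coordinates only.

u=108, v=18

First differences are (-3, +3), (+0, +3), (+3, +3), (+6, +3), (+9, +3), (+12, +3), (+15, +3); their common second difference is (+3, +0) (constant acceleration).
step 8: u=45, v=9 + (+18, +3) → u=63, v=12
step 9: u=63, v=12 + (+21, +3) → u=84, v=15
step 10: u=84, v=15 + (+24, +3) → u=108, v=18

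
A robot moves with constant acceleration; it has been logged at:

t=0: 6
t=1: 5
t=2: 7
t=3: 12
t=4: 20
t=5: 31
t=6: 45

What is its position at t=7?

62

Successive displacements: -1, +2, +5, +8, +11, +14 — each changes by +3.
step 7: 45 + 17 → 62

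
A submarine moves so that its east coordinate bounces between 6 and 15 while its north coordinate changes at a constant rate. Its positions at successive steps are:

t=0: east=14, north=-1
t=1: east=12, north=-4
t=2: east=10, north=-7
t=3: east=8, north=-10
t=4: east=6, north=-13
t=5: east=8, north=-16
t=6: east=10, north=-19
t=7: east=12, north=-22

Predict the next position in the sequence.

The east coordinate reflects between 6 and 15, moving 2 per step.
  step 8: 12 → 14
The north coordinate changes by -3 each step: at step 8 it is -25.

east=14, north=-25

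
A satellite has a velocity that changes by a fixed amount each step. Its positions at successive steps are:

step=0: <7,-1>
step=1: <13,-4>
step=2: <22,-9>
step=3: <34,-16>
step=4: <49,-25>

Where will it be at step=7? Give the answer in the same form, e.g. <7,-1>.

Taking differences between consecutive positions: <+6,-3>, <+9,-5>, <+12,-7>, <+15,-9>. These grow by <+3,-2> each step.
step 5: <49,-25> + <+18,-11> → <67,-36>
step 6: <67,-36> + <+21,-13> → <88,-49>
step 7: <88,-49> + <+24,-15> → <112,-64>

<112,-64>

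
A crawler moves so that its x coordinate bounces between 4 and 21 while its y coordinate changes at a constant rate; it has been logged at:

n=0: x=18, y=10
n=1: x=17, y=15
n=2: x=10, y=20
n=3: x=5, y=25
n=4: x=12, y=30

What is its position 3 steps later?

x=9, y=45

The x coordinate travels 7 per step and bounces off the walls at 4 and 21.
  step 5: 12 → 19
  step 6: 19 → 16
  step 7: 16 → 9
The y coordinate changes by +5 each step: at step 7 it is 45.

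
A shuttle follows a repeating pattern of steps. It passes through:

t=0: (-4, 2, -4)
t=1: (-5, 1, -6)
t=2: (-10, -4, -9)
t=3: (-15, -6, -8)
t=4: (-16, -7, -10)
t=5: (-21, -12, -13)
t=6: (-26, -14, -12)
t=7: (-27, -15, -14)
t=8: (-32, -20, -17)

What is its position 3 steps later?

(-43, -28, -21)

The moves between consecutive positions are (-1, -1, -2), (-5, -5, -3), (-5, -2, +1), (-1, -1, -2), (-5, -5, -3), (-5, -2, +1), (-1, -1, -2), (-5, -5, -3); they repeat the 3-cycle [(-1, -1, -2), (-5, -5, -3), (-5, -2, +1)].
step 9: apply (-5, -2, +1) → (-37, -22, -16)
step 10: apply (-1, -1, -2) → (-38, -23, -18)
step 11: apply (-5, -5, -3) → (-43, -28, -21)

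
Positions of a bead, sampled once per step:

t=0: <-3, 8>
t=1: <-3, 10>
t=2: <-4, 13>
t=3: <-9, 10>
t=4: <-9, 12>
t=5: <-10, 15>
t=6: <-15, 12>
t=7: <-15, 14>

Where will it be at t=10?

<-21, 16>

Step-to-step displacements: <+0, +2>, <-1, +3>, <-5, -3>, <+0, +2>, <-1, +3>, <-5, -3>, <+0, +2> — a repeating cycle of length 3.
step 8: apply <-1, +3> → <-16, 17>
step 9: apply <-5, -3> → <-21, 14>
step 10: apply <+0, +2> → <-21, 16>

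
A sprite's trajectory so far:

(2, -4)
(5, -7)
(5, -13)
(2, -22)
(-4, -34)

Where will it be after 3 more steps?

Successive displacements: (+3, -3), (+0, -6), (-3, -9), (-6, -12) — each changes by (-3, -3).
step 5: (-4, -34) + (-9, -15) → (-13, -49)
step 6: (-13, -49) + (-12, -18) → (-25, -67)
step 7: (-25, -67) + (-15, -21) → (-40, -88)

(-40, -88)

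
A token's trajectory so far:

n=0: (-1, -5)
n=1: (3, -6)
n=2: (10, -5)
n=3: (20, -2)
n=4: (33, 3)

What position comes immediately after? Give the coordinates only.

(49, 10)

First differences are (+4, -1), (+7, +1), (+10, +3), (+13, +5); their common second difference is (+3, +2) (constant acceleration).
step 5: (33, 3) + (+16, +7) → (49, 10)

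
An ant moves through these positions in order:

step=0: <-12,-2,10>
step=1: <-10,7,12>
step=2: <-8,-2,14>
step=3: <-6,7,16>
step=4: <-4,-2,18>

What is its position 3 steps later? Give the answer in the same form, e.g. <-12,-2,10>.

<2,7,24>

The first coordinate changes by +2 each step, so at step 7 it is -12 + 7·(2) = 2.
The second coordinate repeats the cycle [-2, 7] with period 2; step 7 mod 2 = 1, giving 7.
The third coordinate changes by +2 each step, so at step 7 it is 10 + 7·(2) = 24.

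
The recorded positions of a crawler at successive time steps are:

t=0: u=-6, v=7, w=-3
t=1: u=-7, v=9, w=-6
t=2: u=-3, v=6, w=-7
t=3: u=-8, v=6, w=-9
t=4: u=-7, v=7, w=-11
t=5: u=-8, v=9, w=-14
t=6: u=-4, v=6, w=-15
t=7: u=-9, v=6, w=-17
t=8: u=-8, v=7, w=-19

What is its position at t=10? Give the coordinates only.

u=-5, v=6, w=-23

The moves between consecutive positions are (-1, +2, -3), (+4, -3, -1), (-5, +0, -2), (+1, +1, -2), (-1, +2, -3), (+4, -3, -1), (-5, +0, -2), (+1, +1, -2); they repeat the 4-cycle [(-1, +2, -3), (+4, -3, -1), (-5, +0, -2), (+1, +1, -2)].
step 9: apply (-1, +2, -3) → u=-9, v=9, w=-22
step 10: apply (+4, -3, -1) → u=-5, v=6, w=-23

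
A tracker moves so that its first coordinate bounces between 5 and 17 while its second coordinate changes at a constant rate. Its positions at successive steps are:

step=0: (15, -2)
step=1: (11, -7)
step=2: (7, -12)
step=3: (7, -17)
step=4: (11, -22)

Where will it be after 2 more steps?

The first coordinate travels 4 per step and bounces off the walls at 5 and 17.
  step 5: 11 → 15
  step 6: 15 → 15
The second coordinate changes by -5 each step: at step 6 it is -32.

(15, -32)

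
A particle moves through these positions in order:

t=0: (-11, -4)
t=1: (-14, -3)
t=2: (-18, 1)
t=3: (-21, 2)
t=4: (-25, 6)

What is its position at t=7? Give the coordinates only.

Differencing gives (-3, +1), (-4, +4), (-3, +1), (-4, +4). This is the pattern (-3, +1), (-4, +4) repeated.
step 5: apply (-3, +1) → (-28, 7)
step 6: apply (-4, +4) → (-32, 11)
step 7: apply (-3, +1) → (-35, 12)

(-35, 12)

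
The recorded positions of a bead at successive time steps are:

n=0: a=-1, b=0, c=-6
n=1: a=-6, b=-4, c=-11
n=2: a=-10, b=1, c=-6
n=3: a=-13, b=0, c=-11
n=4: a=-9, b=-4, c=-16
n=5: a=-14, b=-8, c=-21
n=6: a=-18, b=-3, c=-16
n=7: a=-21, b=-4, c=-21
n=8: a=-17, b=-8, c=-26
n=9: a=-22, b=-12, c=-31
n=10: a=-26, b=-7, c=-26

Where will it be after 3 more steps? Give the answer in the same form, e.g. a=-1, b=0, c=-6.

a=-30, b=-16, c=-41

Step-to-step displacements: (-5,-4,-5), (-4,+5,+5), (-3,-1,-5), (+4,-4,-5), (-5,-4,-5), (-4,+5,+5), (-3,-1,-5), (+4,-4,-5), (-5,-4,-5), (-4,+5,+5) — a repeating cycle of length 4.
step 11: apply (-3,-1,-5) → a=-29, b=-8, c=-31
step 12: apply (+4,-4,-5) → a=-25, b=-12, c=-36
step 13: apply (-5,-4,-5) → a=-30, b=-16, c=-41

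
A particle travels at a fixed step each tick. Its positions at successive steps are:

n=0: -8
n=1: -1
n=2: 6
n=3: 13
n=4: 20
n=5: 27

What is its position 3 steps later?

48

Constant displacement of +7 per step.
step 6: 27 + 7 → 34
step 7: 34 + 7 → 41
step 8: 41 + 7 → 48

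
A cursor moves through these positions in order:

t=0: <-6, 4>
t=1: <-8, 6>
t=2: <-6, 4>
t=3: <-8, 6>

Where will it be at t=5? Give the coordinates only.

Step-to-step displacements: <-2, +2>, <+2, -2>, <-2, +2>; each is -1× the previous.
step 4: <-8, 6> + <+2, -2> → <-6, 4>
step 5: <-6, 4> + <-2, +2> → <-8, 6>

<-8, 6>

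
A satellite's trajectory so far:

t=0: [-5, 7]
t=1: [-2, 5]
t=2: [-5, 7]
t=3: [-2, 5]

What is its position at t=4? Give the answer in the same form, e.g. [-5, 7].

The jumps are [+3, -2], [-3, +2], [+3, -2] — a geometric progression with ratio -1.
step 4: [-2, 5] + [-3, +2] → [-5, 7]

[-5, 7]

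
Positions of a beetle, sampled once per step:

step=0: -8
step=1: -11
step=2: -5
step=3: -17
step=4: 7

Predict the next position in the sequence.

-41

Consecutive displacements -3, +6, -12, +24 scale by a factor of -2 each step.
step 5: 7 − 48 → -41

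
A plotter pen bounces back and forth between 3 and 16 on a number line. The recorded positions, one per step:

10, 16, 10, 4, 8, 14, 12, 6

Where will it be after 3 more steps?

14

The value reflects between 3 and 16, moving 6 per step.
  step 8: 6 → 6
  step 9: 6 → 12
  step 10: 12 → 14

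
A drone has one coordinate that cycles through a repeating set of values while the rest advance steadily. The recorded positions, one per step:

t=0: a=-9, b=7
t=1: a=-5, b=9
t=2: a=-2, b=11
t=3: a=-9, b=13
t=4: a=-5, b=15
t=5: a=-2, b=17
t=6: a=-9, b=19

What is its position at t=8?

The a coordinate repeats the cycle [-9, -5, -2] with period 3; step 8 mod 3 = 2, giving -2.
The b coordinate changes by +2 each step, so at step 8 it is 7 + 8·(2) = 23.

a=-2, b=23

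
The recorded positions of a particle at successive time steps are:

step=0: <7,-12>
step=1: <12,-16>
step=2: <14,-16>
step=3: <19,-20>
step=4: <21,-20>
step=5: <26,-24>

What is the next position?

<28,-24>

Step-to-step displacements: <+5,-4>, <+2,+0>, <+5,-4>, <+2,+0>, <+5,-4> — a repeating cycle of length 2.
step 6: apply <+2,+0> → <28,-24>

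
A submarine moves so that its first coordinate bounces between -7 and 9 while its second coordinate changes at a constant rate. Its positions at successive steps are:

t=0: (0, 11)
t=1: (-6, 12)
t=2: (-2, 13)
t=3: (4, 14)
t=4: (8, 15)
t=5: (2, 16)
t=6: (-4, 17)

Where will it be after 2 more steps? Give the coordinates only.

(2, 19)

The first coordinate reflects between -7 and 9, moving 6 per step.
  step 7: -4 → -4
  step 8: -4 → 2
The second coordinate changes by +1 each step: at step 8 it is 19.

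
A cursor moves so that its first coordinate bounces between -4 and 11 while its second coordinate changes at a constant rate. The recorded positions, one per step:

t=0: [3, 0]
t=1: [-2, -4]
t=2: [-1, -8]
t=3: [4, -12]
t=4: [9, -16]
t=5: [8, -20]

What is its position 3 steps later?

The first coordinate travels 5 per step and bounces off the walls at -4 and 11.
  step 6: 8 → 3
  step 7: 3 → -2
  step 8: -2 → -1
The second coordinate changes by -4 each step: at step 8 it is -32.

[-1, -32]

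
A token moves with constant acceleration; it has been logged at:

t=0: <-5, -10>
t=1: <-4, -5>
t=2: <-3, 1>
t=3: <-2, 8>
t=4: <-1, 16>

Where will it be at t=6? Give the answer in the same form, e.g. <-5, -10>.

Taking differences between consecutive positions: <+1, +5>, <+1, +6>, <+1, +7>, <+1, +8>. These grow by <+0, +1> each step.
step 5: <-1, 16> + <+1, +9> → <0, 25>
step 6: <0, 25> + <+1, +10> → <1, 35>

<1, 35>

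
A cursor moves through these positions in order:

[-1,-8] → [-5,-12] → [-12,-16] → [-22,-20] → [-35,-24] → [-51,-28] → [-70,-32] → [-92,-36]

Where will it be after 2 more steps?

Successive displacements: [-4,-4], [-7,-4], [-10,-4], [-13,-4], [-16,-4], [-19,-4], [-22,-4] — each changes by [-3,+0].
step 8: [-92,-36] + [-25,-4] → [-117,-40]
step 9: [-117,-40] + [-28,-4] → [-145,-44]

[-145,-44]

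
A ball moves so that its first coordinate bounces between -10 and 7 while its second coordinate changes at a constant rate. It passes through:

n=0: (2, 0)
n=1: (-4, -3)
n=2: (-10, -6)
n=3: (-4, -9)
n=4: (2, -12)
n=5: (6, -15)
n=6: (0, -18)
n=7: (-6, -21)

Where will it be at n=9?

The first coordinate reflects between -10 and 7, moving 6 per step.
  step 8: -6 → -8
  step 9: -8 → -2
The second coordinate changes by -3 each step: at step 9 it is -27.

(-2, -27)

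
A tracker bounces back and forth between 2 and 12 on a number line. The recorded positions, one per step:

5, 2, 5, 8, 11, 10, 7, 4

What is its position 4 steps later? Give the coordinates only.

The value reflects between 2 and 12, moving 3 per step.
  step 8: 4 → 3
  step 9: 3 → 6
  step 10: 6 → 9
  step 11: 9 → 12

12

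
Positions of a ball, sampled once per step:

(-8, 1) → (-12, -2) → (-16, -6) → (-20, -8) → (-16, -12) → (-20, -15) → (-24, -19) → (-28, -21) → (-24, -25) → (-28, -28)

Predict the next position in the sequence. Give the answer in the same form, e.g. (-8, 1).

Differencing gives (-4, -3), (-4, -4), (-4, -2), (+4, -4), (-4, -3), (-4, -4), (-4, -2), (+4, -4), (-4, -3). This is the pattern (-4, -3), (-4, -4), (-4, -2), (+4, -4) repeated.
step 10: apply (-4, -4) → (-32, -32)

(-32, -32)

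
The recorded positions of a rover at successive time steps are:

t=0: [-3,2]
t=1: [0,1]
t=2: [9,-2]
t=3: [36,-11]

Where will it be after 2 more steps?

[360,-119]

Consecutive displacements [+3,-1], [+9,-3], [+27,-9] scale by a factor of 3 each step.
step 4: [36,-11] + [+81,-27] → [117,-38]
step 5: [117,-38] + [+243,-81] → [360,-119]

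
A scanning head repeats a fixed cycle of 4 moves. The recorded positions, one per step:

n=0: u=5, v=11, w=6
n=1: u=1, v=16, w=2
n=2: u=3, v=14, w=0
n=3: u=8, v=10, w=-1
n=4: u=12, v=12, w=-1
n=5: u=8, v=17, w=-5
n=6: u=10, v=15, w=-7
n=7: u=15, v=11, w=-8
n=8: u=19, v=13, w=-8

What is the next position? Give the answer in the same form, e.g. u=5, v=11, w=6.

The moves between consecutive positions are (-4, +5, -4), (+2, -2, -2), (+5, -4, -1), (+4, +2, +0), (-4, +5, -4), (+2, -2, -2), (+5, -4, -1), (+4, +2, +0); they repeat the 4-cycle [(-4, +5, -4), (+2, -2, -2), (+5, -4, -1), (+4, +2, +0)].
step 9: apply (-4, +5, -4) → u=15, v=18, w=-12

u=15, v=18, w=-12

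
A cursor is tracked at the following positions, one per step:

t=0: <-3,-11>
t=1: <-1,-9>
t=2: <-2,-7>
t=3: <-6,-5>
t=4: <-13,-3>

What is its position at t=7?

Taking differences between consecutive positions: <+2,+2>, <-1,+2>, <-4,+2>, <-7,+2>. These grow by <-3,+0> each step.
step 5: <-13,-3> + <-10,+2> → <-23,-1>
step 6: <-23,-1> + <-13,+2> → <-36,1>
step 7: <-36,1> + <-16,+2> → <-52,3>

<-52,3>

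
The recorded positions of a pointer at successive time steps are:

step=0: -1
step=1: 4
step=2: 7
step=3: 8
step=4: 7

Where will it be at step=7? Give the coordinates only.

Successive displacements: +5, +3, +1, -1 — each changes by -2.
step 5: 7 − 3 → 4
step 6: 4 − 5 → -1
step 7: -1 − 7 → -8

-8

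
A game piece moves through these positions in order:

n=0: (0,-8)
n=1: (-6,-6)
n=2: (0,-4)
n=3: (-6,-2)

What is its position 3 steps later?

First: cycles through 0, -6 every 2 steps. Step 6 lands at position 0 of the cycle → 0.
Second: linear, +2 per step → 4 at step 6.

(0,4)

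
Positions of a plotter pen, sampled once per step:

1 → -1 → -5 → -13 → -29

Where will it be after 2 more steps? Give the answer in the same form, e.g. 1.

The jumps are -2, -4, -8, -16 — a geometric progression with ratio 2.
step 5: -29 − 32 → -61
step 6: -61 − 64 → -125

-125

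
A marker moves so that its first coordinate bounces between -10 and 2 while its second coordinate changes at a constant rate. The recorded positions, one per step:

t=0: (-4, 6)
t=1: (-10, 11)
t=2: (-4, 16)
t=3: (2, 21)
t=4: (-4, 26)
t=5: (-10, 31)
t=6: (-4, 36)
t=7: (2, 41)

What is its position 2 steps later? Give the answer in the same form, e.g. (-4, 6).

(-10, 51)

The first coordinate reflects between -10 and 2, moving 6 per step.
  step 8: 2 → -4
  step 9: -4 → -10
The second coordinate changes by +5 each step: at step 9 it is 51.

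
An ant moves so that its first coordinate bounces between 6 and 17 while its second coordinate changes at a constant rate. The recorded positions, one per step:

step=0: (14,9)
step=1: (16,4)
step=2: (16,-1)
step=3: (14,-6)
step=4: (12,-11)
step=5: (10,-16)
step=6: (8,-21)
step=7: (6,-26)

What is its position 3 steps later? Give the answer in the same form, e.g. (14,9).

(12,-41)

The first coordinate travels 2 per step and bounces off the walls at 6 and 17.
  step 8: 6 → 8
  step 9: 8 → 10
  step 10: 10 → 12
The second coordinate changes by -5 each step: at step 10 it is -41.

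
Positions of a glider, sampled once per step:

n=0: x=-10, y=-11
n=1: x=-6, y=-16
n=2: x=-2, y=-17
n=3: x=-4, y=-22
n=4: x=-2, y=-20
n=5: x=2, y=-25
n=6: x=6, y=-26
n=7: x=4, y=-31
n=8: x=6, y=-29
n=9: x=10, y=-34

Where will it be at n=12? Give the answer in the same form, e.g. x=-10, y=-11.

The moves between consecutive positions are (+4, -5), (+4, -1), (-2, -5), (+2, +2), (+4, -5), (+4, -1), (-2, -5), (+2, +2), (+4, -5); they repeat the 4-cycle [(+4, -5), (+4, -1), (-2, -5), (+2, +2)].
step 10: apply (+4, -1) → x=14, y=-35
step 11: apply (-2, -5) → x=12, y=-40
step 12: apply (+2, +2) → x=14, y=-38

x=14, y=-38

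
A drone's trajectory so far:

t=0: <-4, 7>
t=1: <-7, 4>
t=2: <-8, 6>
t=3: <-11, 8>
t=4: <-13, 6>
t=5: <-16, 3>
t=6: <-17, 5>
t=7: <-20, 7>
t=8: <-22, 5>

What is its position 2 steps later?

<-26, 4>

Differencing gives <-3, -3>, <-1, +2>, <-3, +2>, <-2, -2>, <-3, -3>, <-1, +2>, <-3, +2>, <-2, -2>. This is the pattern <-3, -3>, <-1, +2>, <-3, +2>, <-2, -2> repeated.
step 9: apply <-3, -3> → <-25, 2>
step 10: apply <-1, +2> → <-26, 4>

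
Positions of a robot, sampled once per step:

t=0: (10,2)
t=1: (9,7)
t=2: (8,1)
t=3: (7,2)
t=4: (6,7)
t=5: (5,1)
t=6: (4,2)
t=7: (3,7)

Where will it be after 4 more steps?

(-1,1)

First: linear, -1 per step → -1 at step 11.
Second: cycles through 2, 7, 1 every 3 steps. Step 11 lands at position 2 of the cycle → 1.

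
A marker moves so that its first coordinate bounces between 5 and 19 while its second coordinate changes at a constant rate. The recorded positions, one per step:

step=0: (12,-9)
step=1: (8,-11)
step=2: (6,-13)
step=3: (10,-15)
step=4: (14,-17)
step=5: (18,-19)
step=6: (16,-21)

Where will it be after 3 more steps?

The first coordinate travels 4 per step and bounces off the walls at 5 and 19.
  step 7: 16 → 12
  step 8: 12 → 8
  step 9: 8 → 6
The second coordinate changes by -2 each step: at step 9 it is -27.

(6,-27)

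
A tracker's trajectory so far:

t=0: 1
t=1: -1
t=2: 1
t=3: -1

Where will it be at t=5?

-1

Consecutive displacements -2, +2, -2 scale by a factor of -1 each step.
step 4: -1 + 2 → 1
step 5: 1 − 2 → -1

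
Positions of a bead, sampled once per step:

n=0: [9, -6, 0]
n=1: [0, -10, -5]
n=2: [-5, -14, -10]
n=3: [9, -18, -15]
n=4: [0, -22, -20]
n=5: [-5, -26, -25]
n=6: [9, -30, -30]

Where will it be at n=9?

The first coordinate repeats the cycle [9, 0, -5] with period 3; step 9 mod 3 = 0, giving 9.
The second coordinate changes by -4 each step, so at step 9 it is -6 + 9·(-4) = -42.
The third coordinate changes by -5 each step, so at step 9 it is 0 + 9·(-5) = -45.

[9, -42, -45]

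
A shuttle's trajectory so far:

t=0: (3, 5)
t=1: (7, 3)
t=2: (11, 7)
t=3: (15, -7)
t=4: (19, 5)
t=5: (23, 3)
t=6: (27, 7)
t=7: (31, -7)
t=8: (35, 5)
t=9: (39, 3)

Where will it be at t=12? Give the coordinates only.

The first coordinate changes by +4 each step, so at step 12 it is 3 + 12·(4) = 51.
The second coordinate repeats the cycle [5, 3, 7, -7] with period 4; step 12 mod 4 = 0, giving 5.

(51, 5)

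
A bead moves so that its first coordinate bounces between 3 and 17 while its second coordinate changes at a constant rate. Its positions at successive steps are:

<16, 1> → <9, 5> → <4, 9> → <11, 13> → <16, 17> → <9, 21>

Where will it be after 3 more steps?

<16, 33>

The first coordinate travels 7 per step and bounces off the walls at 3 and 17.
  step 6: 9 → 4
  step 7: 4 → 11
  step 8: 11 → 16
The second coordinate changes by +4 each step: at step 8 it is 33.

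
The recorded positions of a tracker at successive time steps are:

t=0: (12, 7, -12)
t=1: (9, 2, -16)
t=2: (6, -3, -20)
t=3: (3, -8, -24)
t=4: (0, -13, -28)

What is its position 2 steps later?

Constant displacement of (-3, -5, -4) per step.
step 5: (0, -13, -28) + (-3, -5, -4) → (-3, -18, -32)
step 6: (-3, -18, -32) + (-3, -5, -4) → (-6, -23, -36)

(-6, -23, -36)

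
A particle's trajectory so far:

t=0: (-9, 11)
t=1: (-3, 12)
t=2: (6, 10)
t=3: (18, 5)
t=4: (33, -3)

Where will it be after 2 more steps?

(72, -28)

First differences are (+6, +1), (+9, -2), (+12, -5), (+15, -8); their common second difference is (+3, -3) (constant acceleration).
step 5: (33, -3) + (+18, -11) → (51, -14)
step 6: (51, -14) + (+21, -14) → (72, -28)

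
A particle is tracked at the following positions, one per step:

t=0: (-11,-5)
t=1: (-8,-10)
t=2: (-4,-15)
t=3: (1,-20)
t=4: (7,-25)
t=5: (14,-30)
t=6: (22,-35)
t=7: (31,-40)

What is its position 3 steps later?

Taking differences between consecutive positions: (+3,-5), (+4,-5), (+5,-5), (+6,-5), (+7,-5), (+8,-5), (+9,-5). These grow by (+1,+0) each step.
step 8: (31,-40) + (+10,-5) → (41,-45)
step 9: (41,-45) + (+11,-5) → (52,-50)
step 10: (52,-50) + (+12,-5) → (64,-55)

(64,-55)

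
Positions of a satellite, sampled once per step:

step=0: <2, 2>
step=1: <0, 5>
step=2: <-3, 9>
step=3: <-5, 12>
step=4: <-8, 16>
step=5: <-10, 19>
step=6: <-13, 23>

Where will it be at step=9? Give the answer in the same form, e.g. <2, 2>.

Step-to-step displacements: <-2, +3>, <-3, +4>, <-2, +3>, <-3, +4>, <-2, +3>, <-3, +4> — a repeating cycle of length 2.
step 7: apply <-2, +3> → <-15, 26>
step 8: apply <-3, +4> → <-18, 30>
step 9: apply <-2, +3> → <-20, 33>

<-20, 33>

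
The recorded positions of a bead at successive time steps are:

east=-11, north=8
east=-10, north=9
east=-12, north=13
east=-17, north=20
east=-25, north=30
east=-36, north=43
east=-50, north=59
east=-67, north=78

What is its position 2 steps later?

Successive displacements: (+1, +1), (-2, +4), (-5, +7), (-8, +10), (-11, +13), (-14, +16), (-17, +19) — each changes by (-3, +3).
step 8: east=-67, north=78 + (-20, +22) → east=-87, north=100
step 9: east=-87, north=100 + (-23, +25) → east=-110, north=125

east=-110, north=125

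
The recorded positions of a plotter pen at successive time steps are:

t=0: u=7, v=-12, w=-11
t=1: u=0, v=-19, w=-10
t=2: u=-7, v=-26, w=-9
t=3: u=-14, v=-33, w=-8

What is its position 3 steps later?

u=-35, v=-54, w=-5

Constant displacement of (-7,-7,+1) per step.
step 4: u=-14, v=-33, w=-8 + (-7,-7,+1) → u=-21, v=-40, w=-7
step 5: u=-21, v=-40, w=-7 + (-7,-7,+1) → u=-28, v=-47, w=-6
step 6: u=-28, v=-47, w=-6 + (-7,-7,+1) → u=-35, v=-54, w=-5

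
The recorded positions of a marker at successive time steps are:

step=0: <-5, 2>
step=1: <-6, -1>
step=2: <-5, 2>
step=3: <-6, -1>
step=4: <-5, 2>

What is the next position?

Step-to-step displacements: <-1, -3>, <+1, +3>, <-1, -3>, <+1, +3>; each is -1× the previous.
step 5: <-5, 2> + <-1, -3> → <-6, -1>

<-6, -1>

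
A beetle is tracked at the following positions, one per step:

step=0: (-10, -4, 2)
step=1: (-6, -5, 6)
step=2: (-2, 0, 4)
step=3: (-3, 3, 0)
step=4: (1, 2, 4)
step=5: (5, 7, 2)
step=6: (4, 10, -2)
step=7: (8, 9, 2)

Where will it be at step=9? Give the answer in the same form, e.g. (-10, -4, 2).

Step-to-step displacements: (+4, -1, +4), (+4, +5, -2), (-1, +3, -4), (+4, -1, +4), (+4, +5, -2), (-1, +3, -4), (+4, -1, +4) — a repeating cycle of length 3.
step 8: apply (+4, +5, -2) → (12, 14, 0)
step 9: apply (-1, +3, -4) → (11, 17, -4)

(11, 17, -4)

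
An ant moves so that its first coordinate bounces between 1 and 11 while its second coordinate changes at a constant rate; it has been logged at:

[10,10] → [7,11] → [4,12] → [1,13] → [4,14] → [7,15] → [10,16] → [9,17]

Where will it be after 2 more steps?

The first coordinate reflects between 1 and 11, moving 3 per step.
  step 8: 9 → 6
  step 9: 6 → 3
The second coordinate changes by +1 each step: at step 9 it is 19.

[3,19]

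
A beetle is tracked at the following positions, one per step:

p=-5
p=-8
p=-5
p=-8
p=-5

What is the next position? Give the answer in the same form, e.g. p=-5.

p=-8

Step-to-step displacements: -3, +3, -3, +3; each is -1× the previous.
step 5: -5 − 3 → p=-8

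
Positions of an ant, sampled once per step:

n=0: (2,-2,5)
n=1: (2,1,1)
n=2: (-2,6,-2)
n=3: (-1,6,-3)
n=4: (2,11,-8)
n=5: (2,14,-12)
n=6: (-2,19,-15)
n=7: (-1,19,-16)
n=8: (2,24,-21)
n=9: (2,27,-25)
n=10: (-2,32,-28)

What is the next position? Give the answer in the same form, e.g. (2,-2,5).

Differencing gives (+0,+3,-4), (-4,+5,-3), (+1,+0,-1), (+3,+5,-5), (+0,+3,-4), (-4,+5,-3), (+1,+0,-1), (+3,+5,-5), (+0,+3,-4), (-4,+5,-3). This is the pattern (+0,+3,-4), (-4,+5,-3), (+1,+0,-1), (+3,+5,-5) repeated.
step 11: apply (+1,+0,-1) → (-1,32,-29)

(-1,32,-29)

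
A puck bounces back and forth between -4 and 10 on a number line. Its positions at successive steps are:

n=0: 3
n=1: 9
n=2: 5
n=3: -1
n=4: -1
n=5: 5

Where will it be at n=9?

1

The value reflects between -4 and 10, moving 6 per step.
  step 6: 5 → 9
  step 7: 9 → 3
  step 8: 3 → -3
  step 9: -3 → 1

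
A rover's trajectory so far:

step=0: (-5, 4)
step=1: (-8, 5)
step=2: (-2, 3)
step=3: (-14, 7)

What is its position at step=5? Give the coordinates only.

Consecutive displacements (-3, +1), (+6, -2), (-12, +4) scale by a factor of -2 each step.
step 4: (-14, 7) + (+24, -8) → (10, -1)
step 5: (10, -1) + (-48, +16) → (-38, 15)

(-38, 15)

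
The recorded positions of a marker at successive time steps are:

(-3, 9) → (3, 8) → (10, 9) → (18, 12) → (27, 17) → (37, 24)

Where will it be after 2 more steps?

(60, 44)

Taking differences between consecutive positions: (+6, -1), (+7, +1), (+8, +3), (+9, +5), (+10, +7). These grow by (+1, +2) each step.
step 6: (37, 24) + (+11, +9) → (48, 33)
step 7: (48, 33) + (+12, +11) → (60, 44)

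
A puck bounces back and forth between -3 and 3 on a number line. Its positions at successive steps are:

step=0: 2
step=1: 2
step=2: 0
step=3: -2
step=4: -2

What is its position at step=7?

2

The value reflects between -3 and 3, moving 2 per step.
  step 5: -2 → 0
  step 6: 0 → 2
  step 7: 2 → 2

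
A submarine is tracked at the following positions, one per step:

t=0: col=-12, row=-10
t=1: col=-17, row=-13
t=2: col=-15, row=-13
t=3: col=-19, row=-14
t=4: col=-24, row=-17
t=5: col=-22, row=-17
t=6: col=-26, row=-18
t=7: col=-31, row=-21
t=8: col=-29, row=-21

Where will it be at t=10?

Step-to-step displacements: (-5, -3), (+2, +0), (-4, -1), (-5, -3), (+2, +0), (-4, -1), (-5, -3), (+2, +0) — a repeating cycle of length 3.
step 9: apply (-4, -1) → col=-33, row=-22
step 10: apply (-5, -3) → col=-38, row=-25

col=-38, row=-25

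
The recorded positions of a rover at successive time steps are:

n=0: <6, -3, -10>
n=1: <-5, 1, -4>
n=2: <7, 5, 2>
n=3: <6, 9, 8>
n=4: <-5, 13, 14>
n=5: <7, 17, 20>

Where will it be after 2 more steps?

First: cycles through 6, -5, 7 every 3 steps. Step 7 lands at position 1 of the cycle → -5.
Second: linear, +4 per step → 25 at step 7.
Third: linear, +6 per step → 32 at step 7.

<-5, 25, 32>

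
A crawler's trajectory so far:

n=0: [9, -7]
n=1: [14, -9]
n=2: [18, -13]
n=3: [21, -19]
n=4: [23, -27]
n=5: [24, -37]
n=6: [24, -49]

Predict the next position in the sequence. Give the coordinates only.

[23, -63]

Taking differences between consecutive positions: [+5, -2], [+4, -4], [+3, -6], [+2, -8], [+1, -10], [+0, -12]. These grow by [-1, -2] each step.
step 7: [24, -49] + [-1, -14] → [23, -63]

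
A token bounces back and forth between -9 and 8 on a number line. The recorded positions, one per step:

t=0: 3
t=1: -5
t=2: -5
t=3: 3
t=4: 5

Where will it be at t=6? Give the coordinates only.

The value travels 8 per step and bounces off the walls at -9 and 8.
  step 5: 5 → -3
  step 6: -3 → -7

-7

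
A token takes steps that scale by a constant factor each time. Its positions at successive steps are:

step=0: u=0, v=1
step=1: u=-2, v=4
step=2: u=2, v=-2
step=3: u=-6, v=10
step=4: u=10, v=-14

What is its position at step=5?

u=-22, v=34

The jumps are (-2,+3), (+4,-6), (-8,+12), (+16,-24) — a geometric progression with ratio -2.
step 5: u=10, v=-14 + (-32,+48) → u=-22, v=34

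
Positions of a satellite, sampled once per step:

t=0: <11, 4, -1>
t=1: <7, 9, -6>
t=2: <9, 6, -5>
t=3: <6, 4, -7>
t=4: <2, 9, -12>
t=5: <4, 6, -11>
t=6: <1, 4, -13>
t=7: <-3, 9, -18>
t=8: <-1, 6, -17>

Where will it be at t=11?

<-6, 6, -23>

Differencing gives <-4, +5, -5>, <+2, -3, +1>, <-3, -2, -2>, <-4, +5, -5>, <+2, -3, +1>, <-3, -2, -2>, <-4, +5, -5>, <+2, -3, +1>. This is the pattern <-4, +5, -5>, <+2, -3, +1>, <-3, -2, -2> repeated.
step 9: apply <-3, -2, -2> → <-4, 4, -19>
step 10: apply <-4, +5, -5> → <-8, 9, -24>
step 11: apply <+2, -3, +1> → <-6, 6, -23>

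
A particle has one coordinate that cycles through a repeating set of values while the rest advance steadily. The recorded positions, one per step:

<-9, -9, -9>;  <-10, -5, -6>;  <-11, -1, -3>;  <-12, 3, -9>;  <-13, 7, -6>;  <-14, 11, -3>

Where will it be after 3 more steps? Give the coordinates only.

<-17, 23, -3>

First: linear, -1 per step → -17 at step 8.
Second: linear, +4 per step → 23 at step 8.
Third: cycles through -9, -6, -3 every 3 steps. Step 8 lands at position 2 of the cycle → -3.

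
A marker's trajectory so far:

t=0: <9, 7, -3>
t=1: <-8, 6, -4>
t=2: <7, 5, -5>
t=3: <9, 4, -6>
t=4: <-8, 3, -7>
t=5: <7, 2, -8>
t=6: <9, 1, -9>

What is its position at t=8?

<7, -1, -11>

The first coordinate repeats the cycle [9, -8, 7] with period 3; step 8 mod 3 = 2, giving 7.
The second coordinate changes by -1 each step, so at step 8 it is 7 + 8·(-1) = -1.
The third coordinate changes by -1 each step, so at step 8 it is -3 + 8·(-1) = -11.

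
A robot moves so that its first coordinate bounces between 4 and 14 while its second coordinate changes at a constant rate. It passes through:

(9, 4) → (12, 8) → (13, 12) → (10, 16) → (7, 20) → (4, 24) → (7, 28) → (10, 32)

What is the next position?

The first coordinate travels 3 per step and bounces off the walls at 4 and 14.
  step 8: 10 → 13
The second coordinate changes by +4 each step: at step 8 it is 36.

(13, 36)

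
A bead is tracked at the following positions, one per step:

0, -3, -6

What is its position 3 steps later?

-15

Each step adds -3 to the position.
step 3: -6 − 3 → -9
step 4: -9 − 3 → -12
step 5: -12 − 3 → -15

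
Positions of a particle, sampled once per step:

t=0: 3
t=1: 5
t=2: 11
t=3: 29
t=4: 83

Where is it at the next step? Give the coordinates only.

Consecutive displacements +2, +6, +18, +54 scale by a factor of 3 each step.
step 5: 83 + 162 → 245

245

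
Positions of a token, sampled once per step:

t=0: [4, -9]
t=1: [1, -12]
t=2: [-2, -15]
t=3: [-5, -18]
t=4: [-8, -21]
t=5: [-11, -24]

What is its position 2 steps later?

[-17, -30]

Each step adds [-3, -3] to the position.
step 6: [-11, -24] + [-3, -3] → [-14, -27]
step 7: [-14, -27] + [-3, -3] → [-17, -30]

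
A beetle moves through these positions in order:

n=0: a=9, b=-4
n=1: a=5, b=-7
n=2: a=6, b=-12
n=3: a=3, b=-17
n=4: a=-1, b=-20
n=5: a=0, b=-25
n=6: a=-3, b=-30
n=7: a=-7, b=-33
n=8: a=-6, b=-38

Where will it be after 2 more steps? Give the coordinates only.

a=-13, b=-46

The moves between consecutive positions are (-4, -3), (+1, -5), (-3, -5), (-4, -3), (+1, -5), (-3, -5), (-4, -3), (+1, -5); they repeat the 3-cycle [(-4, -3), (+1, -5), (-3, -5)].
step 9: apply (-3, -5) → a=-9, b=-43
step 10: apply (-4, -3) → a=-13, b=-46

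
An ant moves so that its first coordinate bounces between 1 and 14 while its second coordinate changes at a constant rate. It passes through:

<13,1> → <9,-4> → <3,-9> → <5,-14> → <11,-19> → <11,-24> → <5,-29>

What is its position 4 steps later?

<7,-49>

The first coordinate reflects between 1 and 14, moving 6 per step.
  step 7: 5 → 3
  step 8: 3 → 9
  step 9: 9 → 13
  step 10: 13 → 7
The second coordinate changes by -5 each step: at step 10 it is -49.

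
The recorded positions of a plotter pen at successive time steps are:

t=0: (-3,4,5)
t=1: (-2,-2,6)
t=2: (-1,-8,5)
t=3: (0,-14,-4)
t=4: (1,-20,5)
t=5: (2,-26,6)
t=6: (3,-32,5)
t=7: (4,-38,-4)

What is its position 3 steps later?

The first coordinate changes by +1 each step, so at step 10 it is -3 + 10·(1) = 7.
The second coordinate changes by -6 each step, so at step 10 it is 4 + 10·(-6) = -56.
The third coordinate repeats the cycle [5, 6, 5, -4] with period 4; step 10 mod 4 = 2, giving 5.

(7,-56,5)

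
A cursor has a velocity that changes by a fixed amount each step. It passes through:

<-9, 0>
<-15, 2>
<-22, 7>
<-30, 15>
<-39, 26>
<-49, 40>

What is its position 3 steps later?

<-85, 100>

Taking differences between consecutive positions: <-6, +2>, <-7, +5>, <-8, +8>, <-9, +11>, <-10, +14>. These grow by <-1, +3> each step.
step 6: <-49, 40> + <-11, +17> → <-60, 57>
step 7: <-60, 57> + <-12, +20> → <-72, 77>
step 8: <-72, 77> + <-13, +23> → <-85, 100>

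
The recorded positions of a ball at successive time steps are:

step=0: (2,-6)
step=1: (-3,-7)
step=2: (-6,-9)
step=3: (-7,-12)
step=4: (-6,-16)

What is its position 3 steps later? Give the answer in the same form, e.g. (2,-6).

Successive displacements: (-5,-1), (-3,-2), (-1,-3), (+1,-4) — each changes by (+2,-1).
step 5: (-6,-16) + (+3,-5) → (-3,-21)
step 6: (-3,-21) + (+5,-6) → (2,-27)
step 7: (2,-27) + (+7,-7) → (9,-34)

(9,-34)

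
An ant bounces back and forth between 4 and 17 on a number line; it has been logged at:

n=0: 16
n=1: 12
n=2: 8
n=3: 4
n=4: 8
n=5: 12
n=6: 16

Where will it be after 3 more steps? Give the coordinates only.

The value travels 4 per step and bounces off the walls at 4 and 17.
  step 7: 16 → 14
  step 8: 14 → 10
  step 9: 10 → 6

6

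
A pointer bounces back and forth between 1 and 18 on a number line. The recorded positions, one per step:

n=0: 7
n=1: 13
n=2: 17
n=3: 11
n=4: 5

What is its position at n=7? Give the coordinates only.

The value reflects between 1 and 18, moving 6 per step.
  step 5: 5 → 3
  step 6: 3 → 9
  step 7: 9 → 15

15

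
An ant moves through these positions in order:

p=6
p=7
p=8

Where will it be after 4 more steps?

p=12

The position changes by +1 every step.
step 3: 8 + 1 → p=9
step 4: 9 + 1 → p=10
step 5: 10 + 1 → p=11
step 6: 11 + 1 → p=12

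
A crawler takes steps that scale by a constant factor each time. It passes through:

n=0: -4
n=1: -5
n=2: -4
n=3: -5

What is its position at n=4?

-4

Step-to-step displacements: -1, +1, -1; each is -1× the previous.
step 4: -5 + 1 → -4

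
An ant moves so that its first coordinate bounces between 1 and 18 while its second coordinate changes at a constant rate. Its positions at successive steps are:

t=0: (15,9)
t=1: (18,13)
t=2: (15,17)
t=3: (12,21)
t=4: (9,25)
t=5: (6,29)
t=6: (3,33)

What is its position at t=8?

(5,41)

The first coordinate travels 3 per step and bounces off the walls at 1 and 18.
  step 7: 3 → 2
  step 8: 2 → 5
The second coordinate changes by +4 each step: at step 8 it is 41.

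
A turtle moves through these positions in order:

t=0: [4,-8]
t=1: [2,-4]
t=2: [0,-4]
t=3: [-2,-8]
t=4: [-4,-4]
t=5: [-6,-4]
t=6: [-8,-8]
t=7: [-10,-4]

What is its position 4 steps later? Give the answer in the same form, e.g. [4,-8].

[-18,-4]

The first coordinate changes by -2 each step, so at step 11 it is 4 + 11·(-2) = -18.
The second coordinate repeats the cycle [-8, -4, -4] with period 3; step 11 mod 3 = 2, giving -4.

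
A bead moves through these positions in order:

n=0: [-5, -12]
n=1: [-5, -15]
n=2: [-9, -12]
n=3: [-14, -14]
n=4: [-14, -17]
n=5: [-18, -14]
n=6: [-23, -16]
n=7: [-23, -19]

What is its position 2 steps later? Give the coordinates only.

[-32, -18]

Differencing gives [+0, -3], [-4, +3], [-5, -2], [+0, -3], [-4, +3], [-5, -2], [+0, -3]. This is the pattern [+0, -3], [-4, +3], [-5, -2] repeated.
step 8: apply [-4, +3] → [-27, -16]
step 9: apply [-5, -2] → [-32, -18]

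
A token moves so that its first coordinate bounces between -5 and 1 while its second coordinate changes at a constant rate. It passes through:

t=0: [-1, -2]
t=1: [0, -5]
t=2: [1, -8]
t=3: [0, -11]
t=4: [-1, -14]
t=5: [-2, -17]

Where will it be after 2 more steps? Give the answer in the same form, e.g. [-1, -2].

[-4, -23]

The first coordinate reflects between -5 and 1, moving 1 per step.
  step 6: -2 → -3
  step 7: -3 → -4
The second coordinate changes by -3 each step: at step 7 it is -23.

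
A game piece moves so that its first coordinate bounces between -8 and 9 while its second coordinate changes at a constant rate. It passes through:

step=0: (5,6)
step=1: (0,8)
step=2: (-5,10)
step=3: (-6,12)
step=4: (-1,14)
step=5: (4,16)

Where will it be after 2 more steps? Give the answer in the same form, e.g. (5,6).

The first coordinate reflects between -8 and 9, moving 5 per step.
  step 6: 4 → 9
  step 7: 9 → 4
The second coordinate changes by +2 each step: at step 7 it is 20.

(4,20)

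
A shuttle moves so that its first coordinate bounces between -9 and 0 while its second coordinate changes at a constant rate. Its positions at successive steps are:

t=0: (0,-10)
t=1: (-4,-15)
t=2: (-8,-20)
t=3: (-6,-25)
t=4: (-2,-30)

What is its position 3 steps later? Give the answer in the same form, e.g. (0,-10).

(-8,-45)

The first coordinate reflects between -9 and 0, moving 4 per step.
  step 5: -2 → -2
  step 6: -2 → -6
  step 7: -6 → -8
The second coordinate changes by -5 each step: at step 7 it is -45.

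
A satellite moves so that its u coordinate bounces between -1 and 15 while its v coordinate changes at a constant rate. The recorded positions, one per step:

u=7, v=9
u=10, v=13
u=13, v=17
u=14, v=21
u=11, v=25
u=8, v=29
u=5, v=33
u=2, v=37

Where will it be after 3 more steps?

The u coordinate reflects between -1 and 15, moving 3 per step.
  step 8: 2 → -1
  step 9: -1 → 2
  step 10: 2 → 5
The v coordinate changes by +4 each step: at step 10 it is 49.

u=5, v=49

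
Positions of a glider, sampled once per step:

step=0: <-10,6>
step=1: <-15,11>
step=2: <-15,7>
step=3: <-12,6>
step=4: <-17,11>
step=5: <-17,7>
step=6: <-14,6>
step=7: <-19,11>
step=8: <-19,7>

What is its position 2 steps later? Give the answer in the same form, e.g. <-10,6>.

<-21,11>

The moves between consecutive positions are <-5,+5>, <+0,-4>, <+3,-1>, <-5,+5>, <+0,-4>, <+3,-1>, <-5,+5>, <+0,-4>; they repeat the 3-cycle [<-5,+5>, <+0,-4>, <+3,-1>].
step 9: apply <+3,-1> → <-16,6>
step 10: apply <-5,+5> → <-21,11>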